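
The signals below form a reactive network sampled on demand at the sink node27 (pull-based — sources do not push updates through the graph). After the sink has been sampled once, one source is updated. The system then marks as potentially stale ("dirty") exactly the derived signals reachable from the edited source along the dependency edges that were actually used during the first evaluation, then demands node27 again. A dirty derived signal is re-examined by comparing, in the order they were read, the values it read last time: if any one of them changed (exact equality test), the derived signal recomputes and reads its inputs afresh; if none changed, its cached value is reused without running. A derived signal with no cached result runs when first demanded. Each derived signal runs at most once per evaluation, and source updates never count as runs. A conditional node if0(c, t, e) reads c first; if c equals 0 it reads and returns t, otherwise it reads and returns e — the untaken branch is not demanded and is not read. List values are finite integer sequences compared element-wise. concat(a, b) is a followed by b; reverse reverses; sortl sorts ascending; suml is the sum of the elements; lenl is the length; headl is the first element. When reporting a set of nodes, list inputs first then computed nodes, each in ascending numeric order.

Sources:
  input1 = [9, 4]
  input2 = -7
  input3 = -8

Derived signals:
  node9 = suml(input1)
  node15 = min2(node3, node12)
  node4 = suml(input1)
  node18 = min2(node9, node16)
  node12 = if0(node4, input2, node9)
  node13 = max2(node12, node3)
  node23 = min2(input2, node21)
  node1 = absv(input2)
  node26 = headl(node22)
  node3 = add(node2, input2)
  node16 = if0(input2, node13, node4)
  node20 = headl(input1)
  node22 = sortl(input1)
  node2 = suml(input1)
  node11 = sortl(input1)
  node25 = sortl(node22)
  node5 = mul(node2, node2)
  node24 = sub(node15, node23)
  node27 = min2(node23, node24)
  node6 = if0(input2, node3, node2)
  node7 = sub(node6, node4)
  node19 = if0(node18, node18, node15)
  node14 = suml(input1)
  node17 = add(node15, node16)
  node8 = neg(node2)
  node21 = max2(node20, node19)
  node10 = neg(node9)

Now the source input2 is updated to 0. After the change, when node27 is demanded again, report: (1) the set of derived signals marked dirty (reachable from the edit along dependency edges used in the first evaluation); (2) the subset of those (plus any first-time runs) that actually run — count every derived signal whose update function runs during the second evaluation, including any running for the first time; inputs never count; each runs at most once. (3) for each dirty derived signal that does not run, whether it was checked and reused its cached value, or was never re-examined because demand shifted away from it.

Initial pass — values computed on the first demand:
  node2 = suml([9, 4]) = 13
  node3 = add(13, -7) = 6
  node4 = suml([9, 4]) = 13
  node9 = suml([9, 4]) = 13
  node12 = if0(node4=13 -> else branch node9) = 13
  node15 = min2(6, 13) = 6
  node16 = if0(input2=-7 -> else branch node4) = 13
  node18 = min2(13, 13) = 13
  node19 = if0(node18=13 -> else branch node15) = 6
  node20 = headl([9, 4]) = 9
  node21 = max2(9, 6) = 9
  node23 = min2(-7, 9) = -7
  node24 = sub(6, -7) = 13
  node27 = min2(-7, 13) = -7

Second demand — change propagation:
  node3: re-runs because input2 -7->0; new result 13.
  node13: newly demanded (no cache) — executes and yields 13.
  node15: re-runs because node3 6->13; new result 13.
  node16: re-runs because input2 -7->0; new result 13 (unchanged).
  node18: re-examined; everything it read last time is the same (node9 unchanged, node16 unchanged) — cache 13 kept, no run.
  node19: re-runs because node15 6->13; new result 13.
  node21: re-runs because node19 6->13; new result 13.
  node23: re-runs because input2 -7->0; node21 9->13; new result 0.
  node24: re-runs because node15 6->13; node23 -7->0; new result 13 (unchanged).
  node27: re-runs because node23 -7->0; new result 0.

The important point: the flipped condition pulls in fresh nodes; node13 runs for the first time.

Dirty set: node3, node15, node16, node18, node19, node21, node23, node24, node27.
Run set: node3, node13, node15, node16, node19, node21, node23, node24, node27 (9 run).
Re-examined without running (cache reused): node18.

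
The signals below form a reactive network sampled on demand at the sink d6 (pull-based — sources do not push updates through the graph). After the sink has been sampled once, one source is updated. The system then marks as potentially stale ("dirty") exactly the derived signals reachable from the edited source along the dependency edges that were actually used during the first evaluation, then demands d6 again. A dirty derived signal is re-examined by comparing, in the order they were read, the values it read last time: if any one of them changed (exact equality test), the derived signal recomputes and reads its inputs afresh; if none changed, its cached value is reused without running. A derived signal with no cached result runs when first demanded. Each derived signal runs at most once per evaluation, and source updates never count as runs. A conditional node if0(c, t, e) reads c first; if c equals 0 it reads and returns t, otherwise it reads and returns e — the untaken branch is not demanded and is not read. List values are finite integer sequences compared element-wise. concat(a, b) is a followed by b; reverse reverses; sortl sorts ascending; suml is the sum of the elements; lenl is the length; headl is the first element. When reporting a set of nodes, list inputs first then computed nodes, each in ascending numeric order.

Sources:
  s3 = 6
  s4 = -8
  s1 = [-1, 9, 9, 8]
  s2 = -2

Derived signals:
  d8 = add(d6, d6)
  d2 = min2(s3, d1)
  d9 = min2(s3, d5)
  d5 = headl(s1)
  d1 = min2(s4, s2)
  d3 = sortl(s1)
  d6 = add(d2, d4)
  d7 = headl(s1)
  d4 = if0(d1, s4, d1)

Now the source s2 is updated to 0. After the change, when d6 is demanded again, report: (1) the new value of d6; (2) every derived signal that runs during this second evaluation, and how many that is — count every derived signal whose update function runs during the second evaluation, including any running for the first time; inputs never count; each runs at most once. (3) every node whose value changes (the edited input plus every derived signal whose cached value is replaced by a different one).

d6 now evaluates to -16.
Run set: d1 (1 run).
Changed values: s2.
The important point: d1 recomputes to an identical value, and the output ends up unchanged.

Initial pass — values computed on the first demand:
  d1 = min2(-8, -2) = -8
  d2 = min2(6, -8) = -8
  d4 = if0(d1=-8 -> else branch d1) = -8
  d6 = add(-8, -8) = -16

Second demand — change propagation:
  d1: re-runs because s2 -2->0; new result -8 (unchanged).
  d2: re-examined; everything it read last time is the same (s3 unchanged, d1 unchanged) — cache -8 kept, no run.
  d4: re-examined; everything it read last time is the same (d1 unchanged, d1 unchanged) — cache -8 kept, no run.
  d6: re-examined; everything it read last time is the same (d2 unchanged, d4 unchanged) — cache -16 kept, no run.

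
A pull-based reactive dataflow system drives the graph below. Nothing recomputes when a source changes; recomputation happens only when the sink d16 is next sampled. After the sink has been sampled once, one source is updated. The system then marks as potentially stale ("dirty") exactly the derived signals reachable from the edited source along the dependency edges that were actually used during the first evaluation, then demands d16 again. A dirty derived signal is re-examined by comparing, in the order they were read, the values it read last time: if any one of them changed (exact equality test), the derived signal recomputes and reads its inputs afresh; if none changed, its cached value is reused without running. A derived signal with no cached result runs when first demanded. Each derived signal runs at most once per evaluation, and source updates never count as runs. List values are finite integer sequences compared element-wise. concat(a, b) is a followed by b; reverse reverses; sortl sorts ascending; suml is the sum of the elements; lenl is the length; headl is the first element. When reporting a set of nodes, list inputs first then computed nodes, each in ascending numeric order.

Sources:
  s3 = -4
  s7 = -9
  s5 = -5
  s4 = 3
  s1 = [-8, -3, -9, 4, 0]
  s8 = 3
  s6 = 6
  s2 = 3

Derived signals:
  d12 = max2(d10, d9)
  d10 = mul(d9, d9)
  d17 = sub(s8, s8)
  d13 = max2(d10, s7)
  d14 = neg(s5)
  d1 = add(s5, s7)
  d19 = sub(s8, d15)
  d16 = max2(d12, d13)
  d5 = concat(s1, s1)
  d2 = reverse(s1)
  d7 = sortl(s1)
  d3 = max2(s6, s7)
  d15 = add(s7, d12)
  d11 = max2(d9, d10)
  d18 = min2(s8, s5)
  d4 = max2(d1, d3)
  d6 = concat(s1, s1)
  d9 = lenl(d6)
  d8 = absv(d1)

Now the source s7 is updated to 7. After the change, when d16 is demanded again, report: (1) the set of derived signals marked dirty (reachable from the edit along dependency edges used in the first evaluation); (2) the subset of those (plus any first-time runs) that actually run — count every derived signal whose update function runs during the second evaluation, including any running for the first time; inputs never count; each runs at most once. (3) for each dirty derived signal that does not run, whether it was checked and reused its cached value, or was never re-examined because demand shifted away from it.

First evaluation (everything demanded from the output):
  d6 = concat([-8, -3, -9, 4, 0], [-8, -3, -9, 4, 0]) = [-8, -3, -9, 4, 0, -8, -3, -9, 4, 0]
  d9 = lenl([-8, -3, -9, 4, 0, -8, -3, -9, 4, 0]) = 10
  d10 = mul(10, 10) = 100
  d12 = max2(100, 10) = 100
  d13 = max2(100, -9) = 100
  d16 = max2(100, 100) = 100

Propagation after the edit:
  d13: runs — s7 -9->7; result 100 (same value as before).
  d16: checked — values it read are unchanged (d12 unchanged, d13 unchanged); reused cached 100 without running.

Key observation: the change is absorbed at d13 — it re-runs but produces the same value, and the output's value is unchanged.

Marked dirty: d13, d16.
Derived signals that run: d13 — 1 in total.
Checked but reused from cache: d16.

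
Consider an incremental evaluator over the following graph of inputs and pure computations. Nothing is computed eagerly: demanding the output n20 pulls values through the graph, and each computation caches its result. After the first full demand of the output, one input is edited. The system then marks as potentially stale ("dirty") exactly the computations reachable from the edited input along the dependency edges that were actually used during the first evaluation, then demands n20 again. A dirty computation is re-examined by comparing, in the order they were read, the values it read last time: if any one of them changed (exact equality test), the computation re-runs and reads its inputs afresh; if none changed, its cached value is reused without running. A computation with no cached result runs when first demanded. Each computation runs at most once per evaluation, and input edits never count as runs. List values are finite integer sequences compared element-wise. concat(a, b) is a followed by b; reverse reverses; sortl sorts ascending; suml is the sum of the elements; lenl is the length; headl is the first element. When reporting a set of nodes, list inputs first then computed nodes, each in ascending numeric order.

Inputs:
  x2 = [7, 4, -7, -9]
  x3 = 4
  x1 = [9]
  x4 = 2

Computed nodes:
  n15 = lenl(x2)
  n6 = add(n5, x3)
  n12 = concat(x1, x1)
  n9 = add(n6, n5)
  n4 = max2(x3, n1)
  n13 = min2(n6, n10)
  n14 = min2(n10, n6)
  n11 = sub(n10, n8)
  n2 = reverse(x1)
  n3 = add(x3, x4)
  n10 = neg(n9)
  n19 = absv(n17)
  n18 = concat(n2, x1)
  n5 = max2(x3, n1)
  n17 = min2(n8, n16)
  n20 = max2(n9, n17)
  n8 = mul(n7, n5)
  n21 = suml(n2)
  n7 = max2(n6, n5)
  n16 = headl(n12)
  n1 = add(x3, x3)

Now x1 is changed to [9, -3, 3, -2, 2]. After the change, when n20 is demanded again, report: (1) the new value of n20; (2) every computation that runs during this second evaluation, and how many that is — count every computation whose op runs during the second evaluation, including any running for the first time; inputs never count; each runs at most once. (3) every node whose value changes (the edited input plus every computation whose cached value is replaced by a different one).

n20 now evaluates to 20.
Run set: n12, n16 (2 run).
Changed values: x1, n12.
The important point: n16 recomputes to an identical value, and the output ends up unchanged.

Initial pass — values computed on the first demand:
  n1 = add(4, 4) = 8
  n5 = max2(4, 8) = 8
  n6 = add(8, 4) = 12
  n7 = max2(12, 8) = 12
  n8 = mul(12, 8) = 96
  n9 = add(12, 8) = 20
  n12 = concat([9], [9]) = [9, 9]
  n16 = headl([9, 9]) = 9
  n17 = min2(96, 9) = 9
  n20 = max2(20, 9) = 20

Second demand — change propagation:
  n12: re-runs because x1 [9]->[9, -3, 3, -2, 2]; x1 [9]->[9, -3, 3, -2, 2]; new result [9, -3, 3, -2, 2, 9, -3, 3, -2, 2].
  n16: re-runs because n12 [9, 9]->[9, -3, 3, -2, 2, 9, -3, 3, -2, 2]; new result 9 (unchanged).
  n17: re-examined; everything it read last time is the same (n8 unchanged, n16 unchanged) — cache 9 kept, no run.
  n20: re-examined; everything it read last time is the same (n9 unchanged, n17 unchanged) — cache 20 kept, no run.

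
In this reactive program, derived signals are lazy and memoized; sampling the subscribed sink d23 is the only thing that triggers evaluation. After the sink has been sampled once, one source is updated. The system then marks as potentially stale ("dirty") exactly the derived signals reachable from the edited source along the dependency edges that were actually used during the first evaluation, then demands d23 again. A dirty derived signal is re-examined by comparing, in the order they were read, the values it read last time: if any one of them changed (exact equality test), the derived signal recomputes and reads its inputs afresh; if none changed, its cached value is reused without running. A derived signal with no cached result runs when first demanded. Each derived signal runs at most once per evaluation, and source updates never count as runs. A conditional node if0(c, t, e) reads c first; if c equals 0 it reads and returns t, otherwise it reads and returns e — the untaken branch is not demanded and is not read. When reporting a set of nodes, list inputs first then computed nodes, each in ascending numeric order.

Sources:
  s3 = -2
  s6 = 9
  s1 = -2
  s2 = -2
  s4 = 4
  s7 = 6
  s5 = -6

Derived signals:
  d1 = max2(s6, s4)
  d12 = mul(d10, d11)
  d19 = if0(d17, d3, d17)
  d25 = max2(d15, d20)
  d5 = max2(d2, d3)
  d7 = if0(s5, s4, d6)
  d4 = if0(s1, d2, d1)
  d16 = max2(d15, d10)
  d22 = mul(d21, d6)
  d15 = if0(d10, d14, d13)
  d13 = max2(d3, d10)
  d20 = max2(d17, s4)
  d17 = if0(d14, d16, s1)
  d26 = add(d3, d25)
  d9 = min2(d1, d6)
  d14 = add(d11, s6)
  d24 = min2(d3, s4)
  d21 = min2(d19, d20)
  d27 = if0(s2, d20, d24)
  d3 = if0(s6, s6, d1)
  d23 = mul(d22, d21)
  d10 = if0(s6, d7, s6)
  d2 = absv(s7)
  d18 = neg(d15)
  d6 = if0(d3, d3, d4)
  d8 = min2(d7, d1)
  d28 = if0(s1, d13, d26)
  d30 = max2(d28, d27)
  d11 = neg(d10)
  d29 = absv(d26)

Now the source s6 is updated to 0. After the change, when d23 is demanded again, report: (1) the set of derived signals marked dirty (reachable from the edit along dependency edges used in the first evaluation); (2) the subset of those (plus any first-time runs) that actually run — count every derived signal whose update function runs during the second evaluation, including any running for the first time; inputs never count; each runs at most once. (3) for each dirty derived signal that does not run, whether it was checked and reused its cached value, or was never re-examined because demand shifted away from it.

The edit dirties: d1, d3, d4, d6, d10, d11, d13, d14, d15, d16, d17, d19, d20, d21, d22, d23.
14 derived signals run: d3, d6, d7, d10, d11, d14, d15, d16, d17, d19, d20, d21, d22, d23.
Unvisited dirty nodes (no longer demanded): d1, d4, d13.
Note the branch switch — demand abandons d1, d4, d13, which are never re-examined.

First demand of the output computes:
  d1 = max2(9, 4) = 9
  d3 = if0(s6=9 -> else branch d1) = 9
  d4 = if0(s1=-2 -> else branch d1) = 9
  d6 = if0(d3=9 -> else branch d4) = 9
  d10 = if0(s6=9 -> else branch s6) = 9
  d11 = neg(9) = -9
  d13 = max2(9, 9) = 9
  d14 = add(-9, 9) = 0
  d15 = if0(d10=9 -> else branch d13) = 9
  d16 = max2(9, 9) = 9
  d17 = if0(d14=0 -> then branch d16) = 9
  d19 = if0(d17=9 -> else branch d17) = 9
  d20 = max2(9, 4) = 9
  d21 = min2(9, 9) = 9
  d22 = mul(9, 9) = 81
  d23 = mul(81, 9) = 729

After the edit, cleaning proceeds:
  d1: stays stale; no demand reaches it after the flip.
  d3: a read changed (s6 9->0) — executes, giving 0.
  d4: stays stale; no demand reaches it after the flip.
  d6: a read changed (d3 9->0) — executes, giving 0.
  d7: had never run; runs now, result 0.
  d10: a read changed (s6 9->0; s6 9->0) — executes, giving 0.
  d11: a read changed (d10 9->0) — executes, giving 0.
  d13: stays stale; no demand reaches it after the flip.
  d14: a read changed (d11 -9->0; s6 9->0) — executes, giving 0 — identical to its old value.
  d15: a read changed (d10 9->0) — executes, giving 0.
  d16: a read changed (d15 9->0; d10 9->0) — executes, giving 0.
  d17: a read changed (d16 9->0) — executes, giving 0.
  d19: a read changed (d17 9->0; d17 9->0) — executes, giving 0.
  d20: a read changed (d17 9->0) — executes, giving 4.
  d21: a read changed (d19 9->0; d20 9->4) — executes, giving 0.
  d22: a read changed (d21 9->0; d6 9->0) — executes, giving 0.
  d23: a read changed (d22 81->0; d21 9->0) — executes, giving 0.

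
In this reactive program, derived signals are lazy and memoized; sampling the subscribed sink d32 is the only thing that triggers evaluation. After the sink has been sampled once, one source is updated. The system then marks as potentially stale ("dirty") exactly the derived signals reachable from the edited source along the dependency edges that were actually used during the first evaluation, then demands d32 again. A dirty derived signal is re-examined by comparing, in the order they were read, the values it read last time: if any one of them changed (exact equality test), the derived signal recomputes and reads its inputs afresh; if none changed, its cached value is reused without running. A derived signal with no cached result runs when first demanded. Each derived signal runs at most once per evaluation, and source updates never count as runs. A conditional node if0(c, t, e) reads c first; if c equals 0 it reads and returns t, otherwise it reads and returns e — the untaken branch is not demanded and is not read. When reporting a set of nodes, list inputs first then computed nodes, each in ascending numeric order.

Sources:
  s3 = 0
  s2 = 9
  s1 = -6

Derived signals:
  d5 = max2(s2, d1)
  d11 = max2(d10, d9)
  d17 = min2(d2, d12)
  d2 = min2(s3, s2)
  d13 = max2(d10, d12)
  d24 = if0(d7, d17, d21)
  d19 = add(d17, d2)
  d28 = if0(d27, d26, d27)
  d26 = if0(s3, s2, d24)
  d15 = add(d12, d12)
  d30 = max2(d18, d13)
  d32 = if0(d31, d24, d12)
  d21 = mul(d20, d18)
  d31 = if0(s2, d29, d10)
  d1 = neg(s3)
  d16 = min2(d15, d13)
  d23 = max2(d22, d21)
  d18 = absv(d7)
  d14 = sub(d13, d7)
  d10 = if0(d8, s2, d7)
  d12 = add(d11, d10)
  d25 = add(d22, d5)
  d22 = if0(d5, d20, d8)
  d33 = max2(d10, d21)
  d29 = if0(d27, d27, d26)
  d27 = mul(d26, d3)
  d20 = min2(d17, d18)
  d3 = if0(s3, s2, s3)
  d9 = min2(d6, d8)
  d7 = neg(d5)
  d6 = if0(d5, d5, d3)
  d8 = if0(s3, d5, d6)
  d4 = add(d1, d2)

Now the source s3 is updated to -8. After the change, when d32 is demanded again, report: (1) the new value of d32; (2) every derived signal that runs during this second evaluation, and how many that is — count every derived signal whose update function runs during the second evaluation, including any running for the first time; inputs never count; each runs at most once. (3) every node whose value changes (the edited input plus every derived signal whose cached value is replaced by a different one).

Demanding d32 again yields -17.
10 derived signals run: d1, d3, d5, d6, d8, d9, d10, d11, d12, d32.
The nodes whose values change: s3, d1, d3, d6, d8, d9, d11, d12, d32.
Note where the cutoff bites: d7 is checked, finds nothing changed, and keeps its cache.

First demand of the output computes:
  d1 = neg(0) = 0
  d3 = if0(s3=0 -> then branch s2) = 9
  d5 = max2(9, 0) = 9
  d6 = if0(d5=9 -> else branch d3) = 9
  d7 = neg(9) = -9
  d8 = if0(s3=0 -> then branch d5) = 9
  d9 = min2(9, 9) = 9
  d10 = if0(d8=9 -> else branch d7) = -9
  d11 = max2(-9, 9) = 9
  d12 = add(9, -9) = 0
  d31 = if0(s2=9 -> else branch d10) = -9
  d32 = if0(d31=-9 -> else branch d12) = 0

After the edit, cleaning proceeds:
  d1: a read changed (s3 0->-8) — executes, giving 8.
  d3: a read changed (s3 0->-8) — executes, giving -8.
  d5: a read changed (d1 0->8) — executes, giving 9 — identical to its old value.
  d6: a read changed (d3 9->-8) — executes, giving -8.
  d7: dirty, but its reads are unchanged (d5 unchanged); cached -9 stands.
  d8: a read changed (s3 0->-8) — executes, giving -8.
  d9: a read changed (d6 9->-8; d8 9->-8) — executes, giving -8.
  d10: a read changed (d8 9->-8) — executes, giving -9 — identical to its old value.
  d11: a read changed (d9 9->-8) — executes, giving -8.
  d12: a read changed (d11 9->-8) — executes, giving -17.
  d31: dirty, but its reads are unchanged (s2 unchanged, d10 unchanged); cached -9 stands.
  d32: a read changed (d12 0->-17) — executes, giving -17.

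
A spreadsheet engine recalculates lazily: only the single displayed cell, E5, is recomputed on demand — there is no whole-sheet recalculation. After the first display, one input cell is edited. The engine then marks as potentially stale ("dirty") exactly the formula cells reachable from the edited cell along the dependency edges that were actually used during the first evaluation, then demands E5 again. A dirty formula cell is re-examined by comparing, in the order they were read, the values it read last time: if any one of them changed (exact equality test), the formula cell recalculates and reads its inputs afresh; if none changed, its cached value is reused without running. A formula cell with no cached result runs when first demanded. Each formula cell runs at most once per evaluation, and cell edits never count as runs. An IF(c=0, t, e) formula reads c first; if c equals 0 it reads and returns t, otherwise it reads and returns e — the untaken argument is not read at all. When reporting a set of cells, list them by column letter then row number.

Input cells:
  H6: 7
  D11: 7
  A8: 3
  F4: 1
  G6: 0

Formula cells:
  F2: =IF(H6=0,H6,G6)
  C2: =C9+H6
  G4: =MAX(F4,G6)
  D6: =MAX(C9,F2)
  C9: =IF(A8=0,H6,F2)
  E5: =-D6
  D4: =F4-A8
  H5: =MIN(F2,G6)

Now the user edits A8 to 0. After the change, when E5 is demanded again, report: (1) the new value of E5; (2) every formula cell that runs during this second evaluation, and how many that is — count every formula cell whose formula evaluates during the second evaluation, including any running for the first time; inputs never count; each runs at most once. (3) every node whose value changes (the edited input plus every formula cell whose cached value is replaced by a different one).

New value of E5: -7.
Formula cells that run: C9, D6, E5 — 3 in total.
Values that change: A8, C9, D6, E5.

First evaluation (everything demanded from the output):
  F2 = IF(H6=0: H6=7 -> else branch G6) = 0
  C9 = IF(A8=0: A8=3 -> else branch F2) = 0
  D6 = MAX(0, 0) = 0
  E5 = -(0) = 0

Propagation after the edit:
  C9: runs — A8 3->0; result 7.
  D6: runs — C9 0->7; result 7.
  E5: runs — D6 0->7; result -7.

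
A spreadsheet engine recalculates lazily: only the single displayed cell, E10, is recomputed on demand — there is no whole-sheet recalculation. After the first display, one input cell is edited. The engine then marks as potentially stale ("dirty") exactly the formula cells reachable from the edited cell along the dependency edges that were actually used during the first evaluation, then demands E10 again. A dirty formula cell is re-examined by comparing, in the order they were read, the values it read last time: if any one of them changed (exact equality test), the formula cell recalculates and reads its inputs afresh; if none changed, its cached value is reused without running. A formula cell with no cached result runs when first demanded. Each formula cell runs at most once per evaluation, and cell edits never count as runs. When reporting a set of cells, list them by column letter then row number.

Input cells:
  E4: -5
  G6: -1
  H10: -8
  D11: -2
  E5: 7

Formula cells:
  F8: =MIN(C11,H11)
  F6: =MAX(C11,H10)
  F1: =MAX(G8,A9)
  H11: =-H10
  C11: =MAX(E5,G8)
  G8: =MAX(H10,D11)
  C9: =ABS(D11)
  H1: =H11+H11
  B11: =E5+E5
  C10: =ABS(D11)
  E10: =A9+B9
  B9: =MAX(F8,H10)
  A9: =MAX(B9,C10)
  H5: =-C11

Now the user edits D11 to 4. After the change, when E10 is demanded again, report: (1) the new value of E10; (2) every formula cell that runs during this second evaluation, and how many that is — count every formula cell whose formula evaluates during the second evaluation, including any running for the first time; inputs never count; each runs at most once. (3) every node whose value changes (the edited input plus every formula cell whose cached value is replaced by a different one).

New value of E10: 14.
Formula cells that run: A9, C10, C11, G8 — 4 in total.
Values that change: C10, D11, G8.
Key observation: the cutoff stops propagation at F8 — its inputs' values are unchanged, so it reuses its cache.

First evaluation (everything demanded from the output):
  C10 = ABS(-2) = 2
  G8 = MAX(-8, -2) = -2
  C11 = MAX(7, -2) = 7
  H11 = -(-8) = 8
  F8 = MIN(7, 8) = 7
  B9 = MAX(7, -8) = 7
  A9 = MAX(7, 2) = 7
  E10 = 7 + 7 = 14

Propagation after the edit:
  C10: runs — D11 -2->4; result 4.
  G8: runs — D11 -2->4; result 4.
  C11: runs — G8 -2->4; result 7 (same value as before).
  F8: checked — values it read are unchanged (C11 unchanged, H11 unchanged); reused cached 7 without running.
  B9: checked — values it read are unchanged (F8 unchanged, H10 unchanged); reused cached 7 without running.
  A9: runs — C10 2->4; result 7 (same value as before).
  E10: checked — values it read are unchanged (A9 unchanged, B9 unchanged); reused cached 14 without running.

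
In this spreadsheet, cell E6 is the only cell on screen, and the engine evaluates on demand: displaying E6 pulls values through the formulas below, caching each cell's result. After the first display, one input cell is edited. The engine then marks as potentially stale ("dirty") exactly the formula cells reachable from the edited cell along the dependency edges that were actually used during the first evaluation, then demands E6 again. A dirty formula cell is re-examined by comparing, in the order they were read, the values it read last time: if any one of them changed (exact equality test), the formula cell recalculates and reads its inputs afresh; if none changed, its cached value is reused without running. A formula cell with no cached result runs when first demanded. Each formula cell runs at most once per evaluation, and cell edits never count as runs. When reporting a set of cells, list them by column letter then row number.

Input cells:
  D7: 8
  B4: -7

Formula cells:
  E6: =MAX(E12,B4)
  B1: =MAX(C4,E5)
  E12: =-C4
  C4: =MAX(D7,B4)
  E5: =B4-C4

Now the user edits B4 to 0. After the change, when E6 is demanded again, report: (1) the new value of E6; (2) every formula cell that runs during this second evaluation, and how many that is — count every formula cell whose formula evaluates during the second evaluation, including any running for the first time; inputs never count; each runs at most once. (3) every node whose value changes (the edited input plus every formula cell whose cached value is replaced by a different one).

Initial pass — values computed on the first demand:
  C4 = MAX(8, -7) = 8
  E12 = -(8) = -8
  E6 = MAX(-8, -7) = -7

Second demand — change propagation:
  C4: re-runs because B4 -7->0; new result 8 (unchanged).
  E12: re-examined; everything it read last time is the same (C4 unchanged) — cache -8 kept, no run.
  E6: re-runs because B4 -7->0; new result 0.

The important point: at E12 every value read last time is unchanged, so the dirty flag clears without a run.

E6 now evaluates to 0.
Run set: C4, E6 (2 run).
Changed values: B4, E6.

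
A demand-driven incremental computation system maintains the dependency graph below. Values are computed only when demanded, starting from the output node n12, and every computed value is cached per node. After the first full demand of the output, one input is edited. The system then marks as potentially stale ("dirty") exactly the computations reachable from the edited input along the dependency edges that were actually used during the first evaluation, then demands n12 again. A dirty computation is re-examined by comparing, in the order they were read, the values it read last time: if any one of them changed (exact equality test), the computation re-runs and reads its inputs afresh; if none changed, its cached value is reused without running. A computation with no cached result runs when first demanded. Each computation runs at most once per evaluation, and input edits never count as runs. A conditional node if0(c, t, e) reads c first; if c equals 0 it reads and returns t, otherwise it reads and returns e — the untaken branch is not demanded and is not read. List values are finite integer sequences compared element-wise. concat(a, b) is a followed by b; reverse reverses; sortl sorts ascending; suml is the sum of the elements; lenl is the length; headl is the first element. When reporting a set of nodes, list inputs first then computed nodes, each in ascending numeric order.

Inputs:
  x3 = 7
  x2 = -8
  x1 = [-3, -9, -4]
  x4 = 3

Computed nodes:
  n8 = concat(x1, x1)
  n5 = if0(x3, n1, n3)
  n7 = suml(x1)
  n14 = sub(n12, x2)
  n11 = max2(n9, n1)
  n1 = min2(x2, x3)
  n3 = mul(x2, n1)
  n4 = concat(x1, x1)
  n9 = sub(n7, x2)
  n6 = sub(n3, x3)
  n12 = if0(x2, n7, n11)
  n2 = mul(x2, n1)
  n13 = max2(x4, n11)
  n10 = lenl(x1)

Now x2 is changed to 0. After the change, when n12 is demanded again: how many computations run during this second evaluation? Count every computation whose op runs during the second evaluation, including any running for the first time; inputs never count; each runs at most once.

First evaluation (everything demanded from the output):
  n1 = min2(-8, 7) = -8
  n7 = suml([-3, -9, -4]) = -16
  n9 = sub(-16, -8) = -8
  n11 = max2(-8, -8) = -8
  n12 = if0(x2=-8 -> else branch n11) = -8

Propagation after the edit:
  n1: marked dirty but never re-examined — demand shifted away from it.
  n9: marked dirty but never re-examined — demand shifted away from it.
  n11: marked dirty but never re-examined — demand shifted away from it.
  n12: runs — x2 -8->0; result -16.

Key observation: a condition flipped, so demand moved to the other branch — n1, n9, n11 are never re-examined.

Computations that run: n12 — 1 in total.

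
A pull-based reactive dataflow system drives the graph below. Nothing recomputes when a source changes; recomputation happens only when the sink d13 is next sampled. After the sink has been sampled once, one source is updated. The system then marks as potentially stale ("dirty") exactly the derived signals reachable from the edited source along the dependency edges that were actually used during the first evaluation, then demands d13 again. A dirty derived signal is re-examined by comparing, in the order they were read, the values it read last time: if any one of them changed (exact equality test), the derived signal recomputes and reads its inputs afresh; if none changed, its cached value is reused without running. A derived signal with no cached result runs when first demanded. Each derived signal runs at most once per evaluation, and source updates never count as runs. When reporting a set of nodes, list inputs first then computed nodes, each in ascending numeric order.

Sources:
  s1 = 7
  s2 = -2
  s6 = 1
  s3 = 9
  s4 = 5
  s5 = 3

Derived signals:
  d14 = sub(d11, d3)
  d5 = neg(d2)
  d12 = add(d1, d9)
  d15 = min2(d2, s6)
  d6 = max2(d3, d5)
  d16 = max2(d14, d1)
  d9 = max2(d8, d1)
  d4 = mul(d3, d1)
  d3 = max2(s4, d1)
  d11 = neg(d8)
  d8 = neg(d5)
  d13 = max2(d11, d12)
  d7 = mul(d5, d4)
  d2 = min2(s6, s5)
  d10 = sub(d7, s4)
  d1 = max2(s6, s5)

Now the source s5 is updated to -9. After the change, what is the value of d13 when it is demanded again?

First evaluation (everything demanded from the output):
  d1 = max2(1, 3) = 3
  d2 = min2(1, 3) = 1
  d5 = neg(1) = -1
  d8 = neg(-1) = 1
  d9 = max2(1, 3) = 3
  d11 = neg(1) = -1
  d12 = add(3, 3) = 6
  d13 = max2(-1, 6) = 6

Propagation after the edit:
  d1: runs — s5 3->-9; result 1.
  d2: runs — s5 3->-9; result -9.
  d5: runs — d2 1->-9; result 9.
  d8: runs — d5 -1->9; result -9.
  d9: runs — d8 1->-9; d1 3->1; result 1.
  d11: runs — d8 1->-9; result 9.
  d12: runs — d1 3->1; d9 3->1; result 2.
  d13: runs — d11 -1->9; d12 6->2; result 9.

New value of d13: 9.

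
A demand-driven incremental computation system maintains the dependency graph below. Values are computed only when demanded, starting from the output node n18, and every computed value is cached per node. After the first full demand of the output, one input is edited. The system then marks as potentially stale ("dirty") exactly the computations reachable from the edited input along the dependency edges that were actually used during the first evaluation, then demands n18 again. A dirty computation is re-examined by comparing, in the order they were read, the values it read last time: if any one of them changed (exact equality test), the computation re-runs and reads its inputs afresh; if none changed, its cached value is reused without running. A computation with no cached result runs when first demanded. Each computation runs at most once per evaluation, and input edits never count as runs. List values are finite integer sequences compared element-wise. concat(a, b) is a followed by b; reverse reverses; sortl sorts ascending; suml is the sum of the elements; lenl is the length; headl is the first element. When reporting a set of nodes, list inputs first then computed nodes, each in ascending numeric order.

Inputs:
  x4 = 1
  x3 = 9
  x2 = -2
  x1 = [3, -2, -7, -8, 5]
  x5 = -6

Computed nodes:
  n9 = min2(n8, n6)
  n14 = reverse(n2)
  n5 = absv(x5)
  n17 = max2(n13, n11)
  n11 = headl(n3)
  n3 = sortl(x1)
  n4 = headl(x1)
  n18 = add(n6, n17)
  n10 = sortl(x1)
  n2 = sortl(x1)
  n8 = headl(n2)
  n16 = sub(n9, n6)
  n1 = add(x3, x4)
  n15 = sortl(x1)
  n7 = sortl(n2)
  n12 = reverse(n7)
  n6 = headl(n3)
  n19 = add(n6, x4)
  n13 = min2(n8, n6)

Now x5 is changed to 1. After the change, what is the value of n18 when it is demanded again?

New value of n18: -16.
Key observation: x5 is never demanded by the output, so the edit triggers no recomputation at all.

First evaluation (everything demanded from the output):
  n2 = sortl([3, -2, -7, -8, 5]) = [-8, -7, -2, 3, 5]
  n3 = sortl([3, -2, -7, -8, 5]) = [-8, -7, -2, 3, 5]
  n6 = headl([-8, -7, -2, 3, 5]) = -8
  n8 = headl([-8, -7, -2, 3, 5]) = -8
  n11 = headl([-8, -7, -2, 3, 5]) = -8
  n13 = min2(-8, -8) = -8
  n17 = max2(-8, -8) = -8
  n18 = add(-8, -8) = -16

Propagation after the edit:
  x5 feeds no computation that the output demands — nothing is marked dirty and nothing runs.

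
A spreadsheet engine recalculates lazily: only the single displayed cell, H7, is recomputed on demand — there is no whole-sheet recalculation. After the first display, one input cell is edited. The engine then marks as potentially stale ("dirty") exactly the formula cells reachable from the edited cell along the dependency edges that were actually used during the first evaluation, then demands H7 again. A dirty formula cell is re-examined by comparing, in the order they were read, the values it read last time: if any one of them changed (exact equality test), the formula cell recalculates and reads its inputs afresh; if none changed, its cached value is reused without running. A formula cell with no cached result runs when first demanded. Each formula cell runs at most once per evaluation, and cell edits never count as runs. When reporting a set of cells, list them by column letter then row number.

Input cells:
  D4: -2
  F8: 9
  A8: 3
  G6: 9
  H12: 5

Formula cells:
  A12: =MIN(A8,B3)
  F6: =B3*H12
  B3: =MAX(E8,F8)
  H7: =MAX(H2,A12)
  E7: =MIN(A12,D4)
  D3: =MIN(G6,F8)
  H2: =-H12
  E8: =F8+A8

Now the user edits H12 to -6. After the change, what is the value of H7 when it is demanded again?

New value of H7: 6.

First evaluation (everything demanded from the output):
  E8 = 9 + 3 = 12
  B3 = MAX(12, 9) = 12
  A12 = MIN(3, 12) = 3
  H2 = -(5) = -5
  H7 = MAX(-5, 3) = 3

Propagation after the edit:
  H2: runs — H12 5->-6; result 6.
  H7: runs — H2 -5->6; result 6.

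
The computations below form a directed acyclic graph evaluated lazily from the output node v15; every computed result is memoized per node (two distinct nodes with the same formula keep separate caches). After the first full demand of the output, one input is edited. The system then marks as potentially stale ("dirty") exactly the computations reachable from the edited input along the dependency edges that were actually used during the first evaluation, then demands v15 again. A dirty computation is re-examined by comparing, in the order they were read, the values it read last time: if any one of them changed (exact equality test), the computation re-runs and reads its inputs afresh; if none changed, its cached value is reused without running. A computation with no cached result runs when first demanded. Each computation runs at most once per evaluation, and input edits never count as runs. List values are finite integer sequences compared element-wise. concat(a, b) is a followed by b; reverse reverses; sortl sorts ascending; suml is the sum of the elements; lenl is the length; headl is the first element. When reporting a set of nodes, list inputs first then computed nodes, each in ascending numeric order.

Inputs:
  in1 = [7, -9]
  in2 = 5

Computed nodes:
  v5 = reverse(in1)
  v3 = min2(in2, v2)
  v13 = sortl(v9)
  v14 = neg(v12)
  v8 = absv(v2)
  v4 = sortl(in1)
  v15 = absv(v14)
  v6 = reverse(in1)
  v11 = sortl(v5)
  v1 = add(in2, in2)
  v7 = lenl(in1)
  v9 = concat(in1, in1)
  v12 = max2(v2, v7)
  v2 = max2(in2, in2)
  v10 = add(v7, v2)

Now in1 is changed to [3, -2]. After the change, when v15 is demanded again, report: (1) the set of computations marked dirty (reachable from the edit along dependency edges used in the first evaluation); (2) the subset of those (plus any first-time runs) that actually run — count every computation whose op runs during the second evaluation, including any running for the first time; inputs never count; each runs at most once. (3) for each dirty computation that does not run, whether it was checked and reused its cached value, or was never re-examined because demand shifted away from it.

First demand of the output computes:
  v2 = max2(5, 5) = 5
  v7 = lenl([7, -9]) = 2
  v12 = max2(5, 2) = 5
  v14 = neg(5) = -5
  v15 = absv(-5) = 5

After the edit, cleaning proceeds:
  v7: a read changed (in1 [7, -9]->[3, -2]) — executes, giving 2 — identical to its old value.
  v12: dirty, but its reads are unchanged (v2 unchanged, v7 unchanged); cached 5 stands.
  v14: dirty, but its reads are unchanged (v12 unchanged); cached -5 stands.
  v15: dirty, but its reads are unchanged (v14 unchanged); cached 5 stands.

Note the absorption at v7: it re-runs yet its value is the same, leaving the output's value untouched.

The edit dirties: v7, v12, v14, v15.
1 computations run: v7.
Cache hits after checking: v12, v14, v15.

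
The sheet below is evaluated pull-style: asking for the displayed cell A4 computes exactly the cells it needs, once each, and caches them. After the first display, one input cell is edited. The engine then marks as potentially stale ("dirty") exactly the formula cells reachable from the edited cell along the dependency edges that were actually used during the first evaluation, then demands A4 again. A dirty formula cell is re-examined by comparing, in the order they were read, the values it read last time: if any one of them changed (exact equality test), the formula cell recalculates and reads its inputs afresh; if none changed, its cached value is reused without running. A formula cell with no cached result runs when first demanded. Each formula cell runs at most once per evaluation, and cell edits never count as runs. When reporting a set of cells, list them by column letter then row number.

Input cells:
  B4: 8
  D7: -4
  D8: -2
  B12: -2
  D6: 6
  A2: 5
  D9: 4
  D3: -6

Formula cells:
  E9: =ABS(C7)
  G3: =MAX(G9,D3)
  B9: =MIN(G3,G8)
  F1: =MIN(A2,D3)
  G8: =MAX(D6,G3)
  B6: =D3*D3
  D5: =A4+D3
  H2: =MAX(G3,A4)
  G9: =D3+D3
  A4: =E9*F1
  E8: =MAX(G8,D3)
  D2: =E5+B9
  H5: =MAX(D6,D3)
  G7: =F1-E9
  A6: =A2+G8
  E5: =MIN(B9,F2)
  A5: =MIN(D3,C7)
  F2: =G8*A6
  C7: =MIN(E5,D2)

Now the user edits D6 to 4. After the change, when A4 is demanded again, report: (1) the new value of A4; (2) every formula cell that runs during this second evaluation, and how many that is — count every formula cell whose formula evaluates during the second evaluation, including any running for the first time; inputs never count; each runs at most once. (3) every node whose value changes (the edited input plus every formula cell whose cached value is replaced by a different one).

First demand of the output computes:
  F1 = MIN(5, -6) = -6
  G9 = -6 + -6 = -12
  G3 = MAX(-12, -6) = -6
  G8 = MAX(6, -6) = 6
  A6 = 5 + 6 = 11
  B9 = MIN(-6, 6) = -6
  F2 = 6 * 11 = 66
  E5 = MIN(-6, 66) = -6
  D2 = -6 + -6 = -12
  C7 = MIN(-6, -12) = -12
  E9 = ABS(-12) = 12
  A4 = 12 * -6 = -72

After the edit, cleaning proceeds:
  G8: a read changed (D6 6->4) — executes, giving 4.
  A6: a read changed (G8 6->4) — executes, giving 9.
  B9: a read changed (G8 6->4) — executes, giving -6 — identical to its old value.
  F2: a read changed (G8 6->4; A6 11->9) — executes, giving 36.
  E5: a read changed (F2 66->36) — executes, giving -6 — identical to its old value.
  D2: dirty, but its reads are unchanged (E5 unchanged, B9 unchanged); cached -12 stands.
  C7: dirty, but its reads are unchanged (E5 unchanged, D2 unchanged); cached -12 stands.
  E9: dirty, but its reads are unchanged (C7 unchanged); cached 12 stands.
  A4: dirty, but its reads are unchanged (E9 unchanged, F1 unchanged); cached -72 stands.

Note where the cutoff bites: D2 is checked, finds nothing changed, and keeps its cache.

Demanding A4 again yields -72.
5 formula cells run: A6, B9, E5, F2, G8.
The nodes whose values change: A6, D6, F2, G8.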